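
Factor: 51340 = 2^2 * 5^1*17^1*151^1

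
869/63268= 869/63268=0.01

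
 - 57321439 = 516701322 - 574022761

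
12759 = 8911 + 3848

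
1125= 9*125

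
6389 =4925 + 1464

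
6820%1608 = 388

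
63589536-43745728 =19843808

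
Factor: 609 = 3^1*7^1* 29^1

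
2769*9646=26709774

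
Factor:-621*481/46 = - 2^( - 1)*3^3 * 13^1 * 37^1 = -12987/2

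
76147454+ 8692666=84840120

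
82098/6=13683 =13683.00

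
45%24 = 21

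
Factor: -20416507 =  - 17^1*19^1*31^1 * 2039^1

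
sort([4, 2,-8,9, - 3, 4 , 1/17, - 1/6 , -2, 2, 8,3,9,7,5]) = [ - 8, -3,-2,  -  1/6,1/17, 2, 2,3,4,4,5, 7,8,9, 9]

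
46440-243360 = - 196920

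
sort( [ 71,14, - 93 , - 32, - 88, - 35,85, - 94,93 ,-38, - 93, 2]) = [ - 94, - 93, - 93, - 88,-38, - 35, - 32,2, 14,71 , 85,93] 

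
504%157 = 33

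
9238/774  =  4619/387 = 11.94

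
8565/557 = 8565/557 =15.38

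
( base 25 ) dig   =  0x218F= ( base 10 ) 8591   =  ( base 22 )hgb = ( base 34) 7en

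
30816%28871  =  1945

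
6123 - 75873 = -69750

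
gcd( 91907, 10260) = 1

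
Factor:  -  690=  - 2^1*3^1*5^1*23^1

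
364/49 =52/7  =  7.43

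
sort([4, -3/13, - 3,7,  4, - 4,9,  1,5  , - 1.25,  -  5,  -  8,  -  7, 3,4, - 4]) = [ - 8, - 7,  -  5, - 4, - 4, - 3,-1.25, - 3/13,1,3,4,4,  4,  5,7,9]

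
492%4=0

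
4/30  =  2/15=0.13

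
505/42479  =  505/42479 = 0.01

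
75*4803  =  360225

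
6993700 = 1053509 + 5940191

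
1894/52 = 947/26 = 36.42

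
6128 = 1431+4697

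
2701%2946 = 2701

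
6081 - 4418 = 1663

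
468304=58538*8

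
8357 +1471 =9828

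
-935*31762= - 29697470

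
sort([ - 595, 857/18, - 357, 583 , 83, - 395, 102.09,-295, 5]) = [ - 595,- 395, - 357, - 295,5, 857/18, 83,102.09,583]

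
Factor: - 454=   -2^1*227^1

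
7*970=6790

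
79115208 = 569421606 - 490306398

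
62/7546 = 31/3773 = 0.01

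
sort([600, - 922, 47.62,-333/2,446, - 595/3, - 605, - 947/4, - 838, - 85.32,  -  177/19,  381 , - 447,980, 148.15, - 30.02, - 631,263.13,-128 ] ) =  [ - 922, - 838, - 631, - 605,-447, - 947/4, - 595/3,  -  333/2, - 128, - 85.32 , - 30.02, - 177/19,47.62, 148.15,263.13,381,  446,600, 980 ] 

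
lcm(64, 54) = 1728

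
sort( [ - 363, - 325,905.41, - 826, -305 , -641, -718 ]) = [ - 826, -718, - 641, - 363, - 325, - 305,905.41]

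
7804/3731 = 2 + 342/3731=2.09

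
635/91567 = 5/721 = 0.01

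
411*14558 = 5983338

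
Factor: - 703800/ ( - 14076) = 2^1*5^2 = 50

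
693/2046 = 21/62= 0.34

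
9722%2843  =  1193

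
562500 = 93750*6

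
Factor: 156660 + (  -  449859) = - 3^1*17^1*5749^1 = - 293199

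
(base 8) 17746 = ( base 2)1111111100110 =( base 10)8166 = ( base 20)1086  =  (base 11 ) 6154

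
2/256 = 1/128 = 0.01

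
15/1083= 5/361  =  0.01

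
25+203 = 228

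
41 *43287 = 1774767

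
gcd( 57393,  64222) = 1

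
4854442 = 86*56447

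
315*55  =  17325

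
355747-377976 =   -  22229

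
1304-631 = 673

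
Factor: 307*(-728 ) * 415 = - 2^3*5^1*7^1*13^1  *  83^1*307^1 = - 92750840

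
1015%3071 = 1015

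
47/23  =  47/23= 2.04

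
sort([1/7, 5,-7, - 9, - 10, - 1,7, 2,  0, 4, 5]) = [ - 10, - 9,- 7,-1, 0,  1/7,2, 4, 5, 5,7]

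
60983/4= 60983/4 = 15245.75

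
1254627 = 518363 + 736264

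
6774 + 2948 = 9722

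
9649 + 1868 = 11517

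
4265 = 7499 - 3234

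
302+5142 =5444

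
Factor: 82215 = 3^4*5^1*  7^1*29^1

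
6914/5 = 1382 + 4/5=1382.80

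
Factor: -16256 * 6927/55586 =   -  56302656/27793 = - 2^6*3^1*127^1 * 2309^1* 27793^(  -  1)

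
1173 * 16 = 18768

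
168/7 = 24 = 24.00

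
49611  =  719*69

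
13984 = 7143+6841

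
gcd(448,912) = 16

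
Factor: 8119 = 23^1*353^1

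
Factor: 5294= 2^1 * 2647^1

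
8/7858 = 4/3929 = 0.00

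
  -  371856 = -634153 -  - 262297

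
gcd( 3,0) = 3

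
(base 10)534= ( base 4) 20112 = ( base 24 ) M6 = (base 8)1026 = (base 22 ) 126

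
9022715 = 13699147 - 4676432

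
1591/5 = 318 + 1/5=318.20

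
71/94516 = 71/94516 =0.00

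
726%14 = 12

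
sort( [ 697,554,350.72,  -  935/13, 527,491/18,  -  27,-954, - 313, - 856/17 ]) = [ - 954, -313, -935/13, - 856/17,-27,491/18,350.72,527,554, 697]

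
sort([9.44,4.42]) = [ 4.42,9.44]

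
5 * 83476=417380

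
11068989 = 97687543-86618554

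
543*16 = 8688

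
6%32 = 6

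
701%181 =158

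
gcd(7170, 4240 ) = 10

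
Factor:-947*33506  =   - 31730182 = -2^1*11^1*947^1*1523^1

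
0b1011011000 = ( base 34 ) le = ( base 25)143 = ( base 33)m2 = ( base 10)728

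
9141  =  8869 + 272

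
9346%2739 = 1129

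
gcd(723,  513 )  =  3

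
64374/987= 21458/329 = 65.22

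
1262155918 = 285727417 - -976428501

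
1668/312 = 139/26 = 5.35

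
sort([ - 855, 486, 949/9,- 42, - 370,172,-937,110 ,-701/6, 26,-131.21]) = [ - 937, - 855 ,-370, - 131.21,-701/6, - 42,26,949/9,110, 172, 486]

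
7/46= 7/46=0.15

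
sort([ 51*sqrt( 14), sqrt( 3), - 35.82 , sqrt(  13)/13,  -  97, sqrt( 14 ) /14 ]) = [ - 97,- 35.82, sqrt( 14 ) /14, sqrt( 13 ) /13, sqrt( 3 ) , 51*sqrt( 14 ) ]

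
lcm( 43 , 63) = 2709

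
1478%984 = 494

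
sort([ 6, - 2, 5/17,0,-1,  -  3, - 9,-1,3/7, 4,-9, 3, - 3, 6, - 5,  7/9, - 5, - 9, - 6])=[ - 9, - 9, - 9, - 6,-5,-5, - 3, - 3,  -  2, - 1, - 1, 0, 5/17, 3/7, 7/9, 3, 4, 6 , 6] 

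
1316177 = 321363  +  994814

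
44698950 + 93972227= 138671177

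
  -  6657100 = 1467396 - 8124496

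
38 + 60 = 98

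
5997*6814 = 40863558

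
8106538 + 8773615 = 16880153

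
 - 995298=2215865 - 3211163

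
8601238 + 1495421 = 10096659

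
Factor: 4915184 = 2^4*97^1*3167^1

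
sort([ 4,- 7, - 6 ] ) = [ - 7 ,-6, 4 ]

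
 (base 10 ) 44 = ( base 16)2C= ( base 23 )1l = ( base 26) 1I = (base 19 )26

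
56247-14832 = 41415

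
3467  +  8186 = 11653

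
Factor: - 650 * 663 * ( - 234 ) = 2^2*3^3*5^2*13^3* 17^1 = 100842300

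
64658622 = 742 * 87141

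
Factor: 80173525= 5^2*3206941^1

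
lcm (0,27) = 0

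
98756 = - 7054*(-14) 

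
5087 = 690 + 4397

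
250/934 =125/467= 0.27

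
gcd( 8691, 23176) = 2897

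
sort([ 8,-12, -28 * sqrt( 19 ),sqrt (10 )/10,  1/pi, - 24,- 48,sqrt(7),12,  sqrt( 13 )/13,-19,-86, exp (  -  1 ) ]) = [ - 28 * sqrt( 19 ), - 86, - 48, - 24, - 19, - 12,sqrt( 13 ) /13,sqrt ( 10 )/10, 1/pi,exp(  -  1),sqrt ( 7),8,12 ]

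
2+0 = 2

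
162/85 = 1+ 77/85 = 1.91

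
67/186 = 67/186=0.36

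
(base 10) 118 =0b1110110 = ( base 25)4I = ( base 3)11101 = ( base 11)A8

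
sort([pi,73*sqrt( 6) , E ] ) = [E, pi,73*sqrt( 6 )]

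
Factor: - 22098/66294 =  - 3^ ( - 1)= - 1/3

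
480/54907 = 480/54907=0.01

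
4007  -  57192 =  - 53185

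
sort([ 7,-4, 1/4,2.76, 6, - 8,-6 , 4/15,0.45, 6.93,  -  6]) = [-8 , - 6, - 6 , - 4, 1/4,4/15, 0.45,2.76, 6,  6.93, 7]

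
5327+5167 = 10494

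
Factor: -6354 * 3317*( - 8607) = 2^1* 3^3 * 19^1*31^1*107^1*151^1*353^1 = 181403008326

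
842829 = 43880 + 798949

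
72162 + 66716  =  138878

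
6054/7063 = 6/7 = 0.86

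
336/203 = 48/29 =1.66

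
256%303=256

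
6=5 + 1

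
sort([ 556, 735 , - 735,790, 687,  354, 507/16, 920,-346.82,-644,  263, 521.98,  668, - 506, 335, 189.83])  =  [  -  735, - 644,-506,-346.82,507/16, 189.83,263,  335, 354,521.98,  556,668, 687,735 , 790, 920]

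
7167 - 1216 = 5951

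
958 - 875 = 83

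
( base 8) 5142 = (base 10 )2658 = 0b101001100010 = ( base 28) 3aq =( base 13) 1296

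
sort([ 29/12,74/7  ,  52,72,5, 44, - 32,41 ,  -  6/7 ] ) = [ - 32, - 6/7,29/12,5, 74/7, 41, 44, 52,72 ] 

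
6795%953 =124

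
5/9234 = 5/9234 = 0.00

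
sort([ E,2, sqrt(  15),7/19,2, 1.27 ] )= [ 7/19,1.27,2,  2  ,  E, sqrt(15)]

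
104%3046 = 104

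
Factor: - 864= - 2^5* 3^3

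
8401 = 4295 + 4106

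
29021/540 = 53 + 401/540 = 53.74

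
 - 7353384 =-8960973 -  - 1607589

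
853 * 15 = 12795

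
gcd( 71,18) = 1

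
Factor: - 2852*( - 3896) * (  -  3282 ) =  - 2^6 * 3^1*23^1*31^1*487^1*547^1 = - 36467588544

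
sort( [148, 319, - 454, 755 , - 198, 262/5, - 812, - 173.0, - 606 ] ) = [ - 812, - 606, - 454,-198,-173.0, 262/5, 148,319,755] 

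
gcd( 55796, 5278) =754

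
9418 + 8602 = 18020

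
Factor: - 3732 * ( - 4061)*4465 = 67669986180= 2^2*3^1*5^1 * 19^1*31^1*47^1*131^1*311^1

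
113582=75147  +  38435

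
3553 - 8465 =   -  4912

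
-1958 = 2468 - 4426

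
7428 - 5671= 1757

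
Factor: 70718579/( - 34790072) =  - 2^( - 3 )*317^1*223087^1 *4348759^( - 1 )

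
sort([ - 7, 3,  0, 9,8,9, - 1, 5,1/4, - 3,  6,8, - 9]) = [ - 9, - 7, - 3, - 1, 0, 1/4, 3,5,6, 8, 8, 9 , 9]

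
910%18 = 10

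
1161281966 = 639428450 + 521853516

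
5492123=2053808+3438315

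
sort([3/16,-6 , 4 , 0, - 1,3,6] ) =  [-6,  -  1,0 , 3/16,3, 4,6]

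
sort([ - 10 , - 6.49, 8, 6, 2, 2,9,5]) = [ -10, - 6.49, 2, 2, 5,6,8, 9 ]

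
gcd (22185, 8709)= 3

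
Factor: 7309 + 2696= 10005 = 3^1*5^1*23^1*29^1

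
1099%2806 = 1099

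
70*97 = 6790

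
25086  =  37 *678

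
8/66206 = 4/33103=0.00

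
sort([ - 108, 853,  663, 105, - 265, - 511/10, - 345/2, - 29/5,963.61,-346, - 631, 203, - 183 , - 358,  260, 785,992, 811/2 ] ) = [  -  631, - 358 , - 346, - 265, - 183, - 345/2,- 108, - 511/10, - 29/5, 105,203, 260 , 811/2,663, 785,853, 963.61, 992]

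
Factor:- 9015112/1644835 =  - 2^3*5^( - 1)*17^( - 1)*37^( - 1 )*523^( - 1)*1126889^1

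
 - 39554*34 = - 1344836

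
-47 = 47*(- 1)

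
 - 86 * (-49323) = 4241778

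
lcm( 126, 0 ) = 0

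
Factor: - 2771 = - 17^1 * 163^1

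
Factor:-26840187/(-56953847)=3^3*11^1*167^(-1)*90371^1*341041^(-1)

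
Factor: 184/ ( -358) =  - 92/179 = -2^2*23^1*179^ ( - 1)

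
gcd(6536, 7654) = 86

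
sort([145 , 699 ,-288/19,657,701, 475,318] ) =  [ - 288/19,145,  318,475 , 657,699,701 ]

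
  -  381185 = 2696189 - 3077374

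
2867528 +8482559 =11350087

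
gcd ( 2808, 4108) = 52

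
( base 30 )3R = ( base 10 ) 117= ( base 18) 69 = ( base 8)165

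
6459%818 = 733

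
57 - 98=  -  41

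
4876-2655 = 2221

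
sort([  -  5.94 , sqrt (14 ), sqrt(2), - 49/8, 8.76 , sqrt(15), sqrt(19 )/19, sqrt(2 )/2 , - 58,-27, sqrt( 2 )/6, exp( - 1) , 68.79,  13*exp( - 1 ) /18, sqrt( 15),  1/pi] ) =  [-58, - 27,-49/8, - 5.94, sqrt(19 ) /19,  sqrt (2)/6,  13*exp( - 1)/18, 1/pi  ,  exp( - 1), sqrt(2) /2, sqrt(2),sqrt(14),sqrt(15 ),sqrt( 15 ), 8.76, 68.79]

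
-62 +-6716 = -6778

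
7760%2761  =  2238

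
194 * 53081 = 10297714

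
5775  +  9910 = 15685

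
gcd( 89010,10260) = 90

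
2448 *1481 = 3625488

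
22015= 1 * 22015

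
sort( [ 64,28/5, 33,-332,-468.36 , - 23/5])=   [ - 468.36,-332, - 23/5, 28/5,33,64 ]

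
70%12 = 10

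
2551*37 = 94387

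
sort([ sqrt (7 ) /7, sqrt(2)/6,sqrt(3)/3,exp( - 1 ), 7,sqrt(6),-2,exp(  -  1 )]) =[ - 2,sqrt(2)/6, exp(  -  1 ), exp( - 1 ),sqrt(7)/7, sqrt(3 ) /3, sqrt ( 6),7] 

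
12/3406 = 6/1703= 0.00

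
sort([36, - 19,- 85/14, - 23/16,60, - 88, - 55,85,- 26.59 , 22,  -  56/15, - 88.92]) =[ - 88.92,-88 , - 55 ,-26.59, - 19, - 85/14, - 56/15,  -  23/16, 22 , 36 , 60,85 ]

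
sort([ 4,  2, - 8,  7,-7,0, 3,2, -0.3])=[-8,- 7,-0.3,0,2, 2,3,4,7]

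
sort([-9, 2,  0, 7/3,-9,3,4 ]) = [-9, - 9, 0, 2,7/3,3, 4] 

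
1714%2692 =1714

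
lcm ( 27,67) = 1809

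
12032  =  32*376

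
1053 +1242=2295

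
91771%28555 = 6106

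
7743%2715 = 2313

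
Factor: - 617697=-3^2*68633^1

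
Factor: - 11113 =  - 11113^1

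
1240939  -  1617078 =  - 376139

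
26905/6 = 4484 + 1/6 = 4484.17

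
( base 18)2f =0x33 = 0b110011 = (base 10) 51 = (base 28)1n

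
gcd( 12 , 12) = 12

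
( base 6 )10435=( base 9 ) 2005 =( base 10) 1463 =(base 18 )495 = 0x5b7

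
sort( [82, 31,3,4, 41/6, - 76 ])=[ -76, 3,4, 41/6,31, 82]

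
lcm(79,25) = 1975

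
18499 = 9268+9231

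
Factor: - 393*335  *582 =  - 2^1*3^2*5^1 * 67^1 * 97^1* 131^1  =  - 76623210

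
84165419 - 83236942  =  928477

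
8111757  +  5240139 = 13351896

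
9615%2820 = 1155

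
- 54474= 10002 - 64476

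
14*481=6734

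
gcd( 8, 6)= 2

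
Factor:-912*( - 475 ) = 433200 = 2^4*3^1 * 5^2*19^2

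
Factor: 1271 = 31^1*41^1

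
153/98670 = 51/32890 = 0.00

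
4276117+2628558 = 6904675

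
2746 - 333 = 2413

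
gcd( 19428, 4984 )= 4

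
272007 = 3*90669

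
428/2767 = 428/2767 = 0.15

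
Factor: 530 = 2^1*5^1* 53^1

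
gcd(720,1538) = 2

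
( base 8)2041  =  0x421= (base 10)1057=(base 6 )4521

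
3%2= 1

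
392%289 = 103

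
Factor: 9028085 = 5^1 * 11^1*164147^1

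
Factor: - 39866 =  - 2^1*31^1*643^1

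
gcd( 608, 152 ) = 152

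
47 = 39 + 8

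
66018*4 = 264072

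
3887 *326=1267162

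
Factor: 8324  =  2^2*2081^1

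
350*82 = 28700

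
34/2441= 34/2441= 0.01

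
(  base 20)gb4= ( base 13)3027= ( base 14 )25b2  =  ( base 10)6624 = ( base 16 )19E0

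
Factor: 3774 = 2^1 *3^1 * 17^1*37^1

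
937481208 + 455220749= 1392701957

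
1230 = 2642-1412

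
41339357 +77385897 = 118725254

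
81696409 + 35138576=116834985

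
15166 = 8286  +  6880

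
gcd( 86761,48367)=1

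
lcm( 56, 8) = 56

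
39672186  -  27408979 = 12263207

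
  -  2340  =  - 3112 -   -  772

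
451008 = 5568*81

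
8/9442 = 4/4721 = 0.00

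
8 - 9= - 1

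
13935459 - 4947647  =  8987812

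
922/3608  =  461/1804 =0.26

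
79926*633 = 50593158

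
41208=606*68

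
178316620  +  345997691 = 524314311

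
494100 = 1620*305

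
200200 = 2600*77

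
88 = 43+45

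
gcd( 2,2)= 2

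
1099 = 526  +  573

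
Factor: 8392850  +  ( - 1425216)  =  6967634= 2^1*43^1 * 81019^1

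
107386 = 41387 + 65999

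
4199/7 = 4199/7 = 599.86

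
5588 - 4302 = 1286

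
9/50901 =3/16967 =0.00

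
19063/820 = 19063/820= 23.25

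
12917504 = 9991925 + 2925579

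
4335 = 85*51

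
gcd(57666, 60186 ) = 42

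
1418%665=88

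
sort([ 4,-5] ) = [  -  5,4]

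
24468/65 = 24468/65 = 376.43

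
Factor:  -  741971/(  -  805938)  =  2^( - 1)*3^( - 1)*7^( - 1 )*31^(-1)*479^1*619^(- 1)*1549^1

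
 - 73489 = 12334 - 85823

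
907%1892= 907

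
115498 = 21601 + 93897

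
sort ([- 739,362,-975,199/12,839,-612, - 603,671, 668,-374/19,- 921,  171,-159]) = [ - 975 , -921, - 739, -612,  -  603, - 159, - 374/19,199/12,  171, 362, 668, 671,839]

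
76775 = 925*83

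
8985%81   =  75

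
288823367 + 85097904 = 373921271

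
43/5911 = 43/5911 =0.01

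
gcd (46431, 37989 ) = 4221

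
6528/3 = 2176 = 2176.00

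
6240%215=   5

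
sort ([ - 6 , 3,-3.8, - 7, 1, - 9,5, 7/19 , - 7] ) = [ - 9,  -  7, - 7,-6, - 3.8,7/19, 1,  3,5 ]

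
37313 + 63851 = 101164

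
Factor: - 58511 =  - 58511^1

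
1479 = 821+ 658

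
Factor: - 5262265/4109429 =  - 5^1 * 17^1 *61909^1*4109429^ (-1 )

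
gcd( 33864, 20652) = 12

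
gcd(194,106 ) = 2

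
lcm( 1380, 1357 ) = 81420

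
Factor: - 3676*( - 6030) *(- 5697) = -2^3*3^5*5^1*67^1*211^1*919^1 =-  126281297160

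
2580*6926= 17869080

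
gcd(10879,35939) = 1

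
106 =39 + 67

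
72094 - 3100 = 68994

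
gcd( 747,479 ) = 1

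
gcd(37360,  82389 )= 1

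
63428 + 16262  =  79690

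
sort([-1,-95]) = [ - 95, - 1 ]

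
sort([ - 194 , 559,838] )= [ - 194,  559 , 838] 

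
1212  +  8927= 10139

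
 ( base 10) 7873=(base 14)2C25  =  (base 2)1111011000001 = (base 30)8MD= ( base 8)17301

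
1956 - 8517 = -6561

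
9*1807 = 16263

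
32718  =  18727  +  13991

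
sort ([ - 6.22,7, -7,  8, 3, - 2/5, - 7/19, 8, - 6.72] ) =[ - 7 , - 6.72, - 6.22,-2/5  , - 7/19, 3,7,  8,8]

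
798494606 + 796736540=1595231146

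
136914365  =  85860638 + 51053727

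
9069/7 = 9069/7 = 1295.57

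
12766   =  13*982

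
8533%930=163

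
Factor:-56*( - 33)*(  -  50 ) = -2^4*3^1*5^2*7^1*11^1 = - 92400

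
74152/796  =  93+31/199 =93.16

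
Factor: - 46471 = -46471^1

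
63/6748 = 9/964=   0.01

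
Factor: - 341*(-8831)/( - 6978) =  - 2^(- 1) * 3^(-1) * 11^1*31^1*1163^(-1)*8831^1 = - 3011371/6978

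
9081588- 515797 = 8565791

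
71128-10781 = 60347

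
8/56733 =8/56733 = 0.00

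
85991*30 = 2579730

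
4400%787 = 465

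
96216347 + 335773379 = 431989726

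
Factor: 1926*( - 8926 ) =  - 2^2 * 3^2*  107^1 *4463^1 = - 17191476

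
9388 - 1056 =8332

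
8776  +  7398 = 16174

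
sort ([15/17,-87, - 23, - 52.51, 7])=[ -87, - 52.51, - 23 , 15/17, 7 ]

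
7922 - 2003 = 5919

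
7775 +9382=17157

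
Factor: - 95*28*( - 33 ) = 2^2*3^1*5^1*7^1*11^1*19^1 = 87780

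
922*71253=65695266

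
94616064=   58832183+35783881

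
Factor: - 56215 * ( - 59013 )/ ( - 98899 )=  - 3317415795/98899 =- 3^2*5^1*79^1 *83^1*11243^1*98899^(- 1)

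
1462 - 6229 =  - 4767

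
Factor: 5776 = 2^4*  19^2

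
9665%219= 29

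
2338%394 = 368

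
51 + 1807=1858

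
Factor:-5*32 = -2^5*5^1 = -160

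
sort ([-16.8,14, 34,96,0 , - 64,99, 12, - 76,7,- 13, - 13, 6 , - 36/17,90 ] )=[ - 76,-64,-16.8,  -  13, - 13, - 36/17,0,6,7,12, 14,34,90,96,99]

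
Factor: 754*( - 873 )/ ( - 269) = 2^1*3^2 * 13^1*29^1*97^1*269^( - 1) = 658242/269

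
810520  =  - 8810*( - 92)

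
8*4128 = 33024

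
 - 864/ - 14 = 61 + 5/7=61.71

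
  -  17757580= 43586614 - 61344194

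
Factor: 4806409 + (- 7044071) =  - 2237662 = - 2^1 *7^1 * 159833^1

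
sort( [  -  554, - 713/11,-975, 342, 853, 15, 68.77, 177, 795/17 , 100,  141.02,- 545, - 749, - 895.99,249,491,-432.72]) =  [ - 975, - 895.99, - 749, - 554, - 545,-432.72, - 713/11,15, 795/17, 68.77, 100, 141.02, 177, 249  ,  342,491,  853]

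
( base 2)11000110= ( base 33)60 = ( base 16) C6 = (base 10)198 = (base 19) A8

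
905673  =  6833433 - 5927760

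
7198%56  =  30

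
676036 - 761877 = -85841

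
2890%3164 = 2890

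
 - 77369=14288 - 91657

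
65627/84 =781 +23/84 = 781.27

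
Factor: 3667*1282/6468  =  2350547/3234 = 2^(-1 )*3^( - 1)* 7^( - 2)*11^( - 1)*19^1*193^1*641^1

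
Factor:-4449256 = -2^3  *7^1* 79451^1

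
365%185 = 180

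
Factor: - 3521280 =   -  2^8*3^1*5^1*7^1* 131^1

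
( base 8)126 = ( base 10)86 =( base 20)46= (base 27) 35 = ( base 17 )51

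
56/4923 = 56/4923 = 0.01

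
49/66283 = 7/9469 = 0.00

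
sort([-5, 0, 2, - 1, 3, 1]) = [ - 5, - 1  ,  0, 1,2, 3] 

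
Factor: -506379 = -3^1*17^1*9929^1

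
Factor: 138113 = 138113^1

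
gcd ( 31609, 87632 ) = 1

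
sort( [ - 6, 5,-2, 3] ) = [ - 6, - 2, 3, 5 ]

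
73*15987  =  1167051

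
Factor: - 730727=-730727^1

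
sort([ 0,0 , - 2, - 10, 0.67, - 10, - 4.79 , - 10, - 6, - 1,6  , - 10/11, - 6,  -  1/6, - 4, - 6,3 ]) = [-10, - 10,-10  ,  -  6, - 6,  -  6, - 4.79 , - 4, - 2, - 1,-10/11 , - 1/6 , 0,0, 0.67 , 3,6 ] 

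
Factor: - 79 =-79^1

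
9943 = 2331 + 7612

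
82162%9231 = 8314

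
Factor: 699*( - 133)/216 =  - 30989/72 = - 2^( - 3 )*3^( - 2)*7^1 * 19^1 *233^1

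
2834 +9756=12590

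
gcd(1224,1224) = 1224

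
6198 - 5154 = 1044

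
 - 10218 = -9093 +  - 1125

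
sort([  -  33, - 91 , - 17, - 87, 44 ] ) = [ - 91, - 87, - 33, - 17, 44] 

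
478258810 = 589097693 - 110838883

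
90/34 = 45/17 = 2.65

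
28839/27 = 9613/9= 1068.11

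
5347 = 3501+1846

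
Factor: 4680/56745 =2^3*97^( - 1 ) = 8/97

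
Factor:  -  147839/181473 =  - 589/723 = -3^(  -  1)*19^1 * 31^1 * 241^( - 1)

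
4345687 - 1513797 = 2831890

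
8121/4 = 2030 + 1/4 =2030.25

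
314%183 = 131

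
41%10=1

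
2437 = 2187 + 250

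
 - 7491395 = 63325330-70816725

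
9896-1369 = 8527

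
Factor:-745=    - 5^1  *  149^1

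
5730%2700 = 330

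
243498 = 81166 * 3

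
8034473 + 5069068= 13103541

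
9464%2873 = 845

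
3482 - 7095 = - 3613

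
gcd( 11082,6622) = 2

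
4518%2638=1880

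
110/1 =110 = 110.00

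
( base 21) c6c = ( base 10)5430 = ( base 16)1536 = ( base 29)6D7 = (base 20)dba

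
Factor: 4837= 7^1*691^1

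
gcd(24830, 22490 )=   130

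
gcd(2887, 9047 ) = 1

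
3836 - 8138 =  - 4302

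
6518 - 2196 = 4322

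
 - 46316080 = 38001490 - 84317570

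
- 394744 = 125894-520638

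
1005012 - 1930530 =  - 925518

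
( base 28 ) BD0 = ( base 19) 15h1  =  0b10001100011100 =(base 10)8988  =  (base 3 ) 110022220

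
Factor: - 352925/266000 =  - 2^(- 4) * 5^(-1)*7^( - 1) *743^1 = -743/560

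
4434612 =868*5109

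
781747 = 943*829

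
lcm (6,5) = 30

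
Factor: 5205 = 3^1*5^1*347^1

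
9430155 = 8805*1071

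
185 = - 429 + 614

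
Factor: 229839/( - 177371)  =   -3^1*23^1 * 83^ ( - 1)* 2137^( - 1 )*3331^1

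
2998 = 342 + 2656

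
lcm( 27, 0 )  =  0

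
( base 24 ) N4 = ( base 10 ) 556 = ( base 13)33A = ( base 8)1054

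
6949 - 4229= 2720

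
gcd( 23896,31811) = 1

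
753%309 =135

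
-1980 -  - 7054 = 5074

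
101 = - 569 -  - 670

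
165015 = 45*3667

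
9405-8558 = 847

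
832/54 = 15  +  11/27 = 15.41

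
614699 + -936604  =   - 321905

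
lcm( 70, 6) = 210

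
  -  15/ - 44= 15/44 = 0.34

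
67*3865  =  258955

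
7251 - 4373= 2878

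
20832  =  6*3472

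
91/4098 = 91/4098 = 0.02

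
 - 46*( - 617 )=28382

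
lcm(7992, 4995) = 39960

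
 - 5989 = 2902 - 8891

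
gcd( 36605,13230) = 5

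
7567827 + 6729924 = 14297751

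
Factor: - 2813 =- 29^1*97^1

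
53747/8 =6718 +3/8  =  6718.38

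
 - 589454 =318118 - 907572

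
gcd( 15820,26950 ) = 70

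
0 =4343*0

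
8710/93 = 93+ 61/93  =  93.66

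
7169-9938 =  - 2769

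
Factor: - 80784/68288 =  - 2^(  -  2)*3^3 * 17^1*97^(-1 ) =- 459/388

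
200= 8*25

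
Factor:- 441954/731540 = -2^( - 1 )*3^2*5^ ( - 1)*43^1 * 79^( - 1)*463^( - 1)*571^1 = - 220977/365770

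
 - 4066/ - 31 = 131  +  5/31=131.16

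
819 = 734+85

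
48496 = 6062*8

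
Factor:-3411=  - 3^2*379^1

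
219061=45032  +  174029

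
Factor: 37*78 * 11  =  2^1 * 3^1*11^1*13^1 * 37^1  =  31746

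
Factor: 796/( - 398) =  - 2 = - 2^1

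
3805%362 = 185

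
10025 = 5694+4331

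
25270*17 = 429590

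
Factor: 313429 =17^1*103^1 * 179^1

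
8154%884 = 198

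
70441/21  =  3354 + 1/3 = 3354.33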